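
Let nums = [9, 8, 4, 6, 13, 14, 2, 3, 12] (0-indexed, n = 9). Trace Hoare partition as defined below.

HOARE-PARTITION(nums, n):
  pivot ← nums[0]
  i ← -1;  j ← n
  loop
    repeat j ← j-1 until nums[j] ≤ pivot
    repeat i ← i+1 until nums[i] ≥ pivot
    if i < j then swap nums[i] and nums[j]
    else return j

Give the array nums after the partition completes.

[3, 8, 4, 6, 2, 14, 13, 9, 12]

pivot = nums[0] = 9; i = -1, j = 9
j→7 (nums[7]=3≤9), i→0 (nums[0]=9≥9); i<j, swap → [3, 8, 4, 6, 13, 14, 2, 9, 12]
j→6 (nums[6]=2≤9), i→4 (nums[4]=13≥9); i<j, swap → [3, 8, 4, 6, 2, 14, 13, 9, 12]
j→4, i→5; i≥j, return j=4. nums = [3, 8, 4, 6, 2, 14, 13, 9, 12]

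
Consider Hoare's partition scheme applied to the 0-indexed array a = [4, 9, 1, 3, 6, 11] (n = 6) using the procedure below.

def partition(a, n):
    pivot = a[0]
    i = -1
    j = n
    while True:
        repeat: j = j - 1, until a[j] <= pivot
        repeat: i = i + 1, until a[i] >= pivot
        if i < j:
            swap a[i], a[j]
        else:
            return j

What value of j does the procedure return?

pivot=4
j stops at 3 (3), i stops at 0 (4); swap ⇒ [3, 9, 1, 4, 6, 11]
j stops at 2 (1), i stops at 1 (9); swap ⇒ [3, 1, 9, 4, 6, 11]
j stops at 1, i stops at 2; i≥j ⇒ return 1. a=[3, 1, 9, 4, 6, 11]

1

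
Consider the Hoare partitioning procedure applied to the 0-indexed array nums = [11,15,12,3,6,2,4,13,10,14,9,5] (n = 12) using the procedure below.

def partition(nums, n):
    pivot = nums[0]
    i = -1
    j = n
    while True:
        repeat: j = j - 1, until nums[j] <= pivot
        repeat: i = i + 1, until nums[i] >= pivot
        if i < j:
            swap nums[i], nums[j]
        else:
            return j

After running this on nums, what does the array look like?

pivot=11
j stops at 11 (5), i stops at 0 (11); swap ⇒ [5,15,12,3,6,2,4,13,10,14,9,11]
j stops at 10 (9), i stops at 1 (15); swap ⇒ [5,9,12,3,6,2,4,13,10,14,15,11]
j stops at 8 (10), i stops at 2 (12); swap ⇒ [5,9,10,3,6,2,4,13,12,14,15,11]
j stops at 6, i stops at 7; i≥j ⇒ return 6. nums=[5,9,10,3,6,2,4,13,12,14,15,11]

[5,9,10,3,6,2,4,13,12,14,15,11]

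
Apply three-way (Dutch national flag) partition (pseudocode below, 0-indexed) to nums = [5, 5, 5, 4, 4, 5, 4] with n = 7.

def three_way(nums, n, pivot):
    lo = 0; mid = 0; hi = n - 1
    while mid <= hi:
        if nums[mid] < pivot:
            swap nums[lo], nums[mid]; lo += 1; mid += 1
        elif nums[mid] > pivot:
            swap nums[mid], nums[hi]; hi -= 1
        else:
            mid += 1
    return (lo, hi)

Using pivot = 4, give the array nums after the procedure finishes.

[4, 4, 4, 5, 5, 5, 5]

lo=0 mid=0 hi=6
5>4: swap(0,6), hi=5 ⇒ [4, 5, 5, 4, 4, 5, 5]
4=4: mid=1
5>4: swap(1,5), hi=4 ⇒ [4, 5, 5, 4, 4, 5, 5]
5>4: swap(1,4), hi=3 ⇒ [4, 4, 5, 4, 5, 5, 5]
4=4: mid=2
5>4: swap(2,3), hi=2 ⇒ [4, 4, 4, 5, 5, 5, 5]
4=4: mid=3
done. lo=0 hi=2; nums=[4, 4, 4, 5, 5, 5, 5]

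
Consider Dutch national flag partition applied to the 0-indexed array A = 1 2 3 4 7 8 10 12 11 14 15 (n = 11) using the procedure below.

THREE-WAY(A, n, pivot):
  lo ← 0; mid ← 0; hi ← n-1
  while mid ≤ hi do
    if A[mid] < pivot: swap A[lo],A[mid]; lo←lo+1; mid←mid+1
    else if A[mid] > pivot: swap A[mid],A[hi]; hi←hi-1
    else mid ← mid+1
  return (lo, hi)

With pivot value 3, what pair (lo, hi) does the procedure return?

(2, 2)

lo=0 mid=0 hi=10
1<3: swap(0,0), lo=1 mid=1 ⇒ 1 2 3 4 7 8 10 12 11 14 15
2<3: swap(1,1), lo=2 mid=2 ⇒ 1 2 3 4 7 8 10 12 11 14 15
3=3: mid=3
4>3: swap(3,10), hi=9 ⇒ 1 2 3 15 7 8 10 12 11 14 4
15>3: swap(3,9), hi=8 ⇒ 1 2 3 14 7 8 10 12 11 15 4
14>3: swap(3,8), hi=7 ⇒ 1 2 3 11 7 8 10 12 14 15 4
11>3: swap(3,7), hi=6 ⇒ 1 2 3 12 7 8 10 11 14 15 4
12>3: swap(3,6), hi=5 ⇒ 1 2 3 10 7 8 12 11 14 15 4
10>3: swap(3,5), hi=4 ⇒ 1 2 3 8 7 10 12 11 14 15 4
8>3: swap(3,4), hi=3 ⇒ 1 2 3 7 8 10 12 11 14 15 4
7>3: swap(3,3), hi=2 ⇒ 1 2 3 7 8 10 12 11 14 15 4
done. lo=2 hi=2; A=1 2 3 7 8 10 12 11 14 15 4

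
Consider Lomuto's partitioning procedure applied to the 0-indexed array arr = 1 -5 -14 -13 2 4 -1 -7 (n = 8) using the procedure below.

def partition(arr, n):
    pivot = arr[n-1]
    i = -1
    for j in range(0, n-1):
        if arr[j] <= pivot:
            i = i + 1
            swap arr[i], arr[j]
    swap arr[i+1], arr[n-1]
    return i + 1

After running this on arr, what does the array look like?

-14 -13 -7 -5 2 4 -1 1

pivot = arr[7] = -7; i = -1
j=0: arr[0]=1 > -7 → no swap
j=1: arr[1]=-5 > -7 → no swap
j=2: arr[2]=-14 ≤ -7 → i=0, swap arr[0],arr[2] → -14 -5 1 -13 2 4 -1 -7
j=3: arr[3]=-13 ≤ -7 → i=1, swap arr[1],arr[3] → -14 -13 1 -5 2 4 -1 -7
j=4: arr[4]=2 > -7 → no swap
j=5: arr[5]=4 > -7 → no swap
j=6: arr[6]=-1 > -7 → no swap
final swap arr[2],arr[7] → -14 -13 -7 -5 2 4 -1 1; return 2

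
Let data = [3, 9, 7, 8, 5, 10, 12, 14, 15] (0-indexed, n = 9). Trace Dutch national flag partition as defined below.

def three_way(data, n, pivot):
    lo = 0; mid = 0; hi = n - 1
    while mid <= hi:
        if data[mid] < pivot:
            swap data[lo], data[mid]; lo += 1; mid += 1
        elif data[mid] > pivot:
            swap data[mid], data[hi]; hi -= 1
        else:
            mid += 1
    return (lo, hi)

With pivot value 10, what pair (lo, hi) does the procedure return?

pivot = 10; lo=0, mid=0, hi=8
data[mid]=3<10: swap data[0],data[0]; lo=1,mid=1 → [3, 9, 7, 8, 5, 10, 12, 14, 15]
data[mid]=9<10: swap data[1],data[1]; lo=2,mid=2 → [3, 9, 7, 8, 5, 10, 12, 14, 15]
data[mid]=7<10: swap data[2],data[2]; lo=3,mid=3 → [3, 9, 7, 8, 5, 10, 12, 14, 15]
data[mid]=8<10: swap data[3],data[3]; lo=4,mid=4 → [3, 9, 7, 8, 5, 10, 12, 14, 15]
data[mid]=5<10: swap data[4],data[4]; lo=5,mid=5 → [3, 9, 7, 8, 5, 10, 12, 14, 15]
data[mid]=10=10: mid=6
data[mid]=12>10: swap data[6],data[8]; hi=7 → [3, 9, 7, 8, 5, 10, 15, 14, 12]
data[mid]=15>10: swap data[6],data[7]; hi=6 → [3, 9, 7, 8, 5, 10, 14, 15, 12]
data[mid]=14>10: swap data[6],data[6]; hi=5 → [3, 9, 7, 8, 5, 10, 14, 15, 12]
end: lo=5, hi=5; data = [3, 9, 7, 8, 5, 10, 14, 15, 12]

(5, 5)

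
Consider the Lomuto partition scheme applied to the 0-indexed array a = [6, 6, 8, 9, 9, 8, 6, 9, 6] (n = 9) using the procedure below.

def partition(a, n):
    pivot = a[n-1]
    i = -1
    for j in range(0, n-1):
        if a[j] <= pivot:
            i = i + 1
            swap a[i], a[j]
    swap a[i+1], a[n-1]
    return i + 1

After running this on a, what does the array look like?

[6, 6, 6, 6, 9, 8, 8, 9, 9]

pivot = a[8] = 6; i = -1
j=0: a[0]=6 ≤ 6 → i=0, swap a[0],a[0] (no change) → [6, 6, 8, 9, 9, 8, 6, 9, 6]
j=1: a[1]=6 ≤ 6 → i=1, swap a[1],a[1] (no change) → [6, 6, 8, 9, 9, 8, 6, 9, 6]
j=2: a[2]=8 > 6 → no swap
j=3: a[3]=9 > 6 → no swap
j=4: a[4]=9 > 6 → no swap
j=5: a[5]=8 > 6 → no swap
j=6: a[6]=6 ≤ 6 → i=2, swap a[2],a[6] → [6, 6, 6, 9, 9, 8, 8, 9, 6]
j=7: a[7]=9 > 6 → no swap
final swap a[3],a[8] → [6, 6, 6, 6, 9, 8, 8, 9, 9]; return 3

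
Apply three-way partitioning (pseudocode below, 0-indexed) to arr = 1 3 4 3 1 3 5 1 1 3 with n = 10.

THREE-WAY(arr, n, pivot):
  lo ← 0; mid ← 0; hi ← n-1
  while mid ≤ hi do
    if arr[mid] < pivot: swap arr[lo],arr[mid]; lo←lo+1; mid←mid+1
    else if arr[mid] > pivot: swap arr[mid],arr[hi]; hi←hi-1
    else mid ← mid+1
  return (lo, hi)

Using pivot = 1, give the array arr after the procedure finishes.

1 1 1 1 3 5 3 4 3 3

pivot = 1; lo=0, mid=0, hi=9
arr[mid]=1=1: mid=1
arr[mid]=3>1: swap arr[1],arr[9]; hi=8 → 1 3 4 3 1 3 5 1 1 3
arr[mid]=3>1: swap arr[1],arr[8]; hi=7 → 1 1 4 3 1 3 5 1 3 3
arr[mid]=1=1: mid=2
arr[mid]=4>1: swap arr[2],arr[7]; hi=6 → 1 1 1 3 1 3 5 4 3 3
arr[mid]=1=1: mid=3
arr[mid]=3>1: swap arr[3],arr[6]; hi=5 → 1 1 1 5 1 3 3 4 3 3
arr[mid]=5>1: swap arr[3],arr[5]; hi=4 → 1 1 1 3 1 5 3 4 3 3
arr[mid]=3>1: swap arr[3],arr[4]; hi=3 → 1 1 1 1 3 5 3 4 3 3
arr[mid]=1=1: mid=4
end: lo=0, hi=3; arr = 1 1 1 1 3 5 3 4 3 3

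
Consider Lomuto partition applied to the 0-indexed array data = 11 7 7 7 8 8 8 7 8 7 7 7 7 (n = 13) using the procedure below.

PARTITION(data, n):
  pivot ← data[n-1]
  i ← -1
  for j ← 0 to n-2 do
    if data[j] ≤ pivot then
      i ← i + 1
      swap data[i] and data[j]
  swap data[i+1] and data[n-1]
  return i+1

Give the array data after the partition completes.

7 7 7 7 7 7 7 7 8 8 8 8 11

pivot = data[12] = 7; i = -1
j=0: data[0]=11 > 7 → no swap
j=1: data[1]=7 ≤ 7 → i=0, swap data[0],data[1] → 7 11 7 7 8 8 8 7 8 7 7 7 7
j=2: data[2]=7 ≤ 7 → i=1, swap data[1],data[2] → 7 7 11 7 8 8 8 7 8 7 7 7 7
j=3: data[3]=7 ≤ 7 → i=2, swap data[2],data[3] → 7 7 7 11 8 8 8 7 8 7 7 7 7
j=4: data[4]=8 > 7 → no swap
j=5: data[5]=8 > 7 → no swap
j=6: data[6]=8 > 7 → no swap
j=7: data[7]=7 ≤ 7 → i=3, swap data[3],data[7] → 7 7 7 7 8 8 8 11 8 7 7 7 7
j=8: data[8]=8 > 7 → no swap
j=9: data[9]=7 ≤ 7 → i=4, swap data[4],data[9] → 7 7 7 7 7 8 8 11 8 8 7 7 7
j=10: data[10]=7 ≤ 7 → i=5, swap data[5],data[10] → 7 7 7 7 7 7 8 11 8 8 8 7 7
j=11: data[11]=7 ≤ 7 → i=6, swap data[6],data[11] → 7 7 7 7 7 7 7 11 8 8 8 8 7
final swap data[7],data[12] → 7 7 7 7 7 7 7 7 8 8 8 8 11; return 7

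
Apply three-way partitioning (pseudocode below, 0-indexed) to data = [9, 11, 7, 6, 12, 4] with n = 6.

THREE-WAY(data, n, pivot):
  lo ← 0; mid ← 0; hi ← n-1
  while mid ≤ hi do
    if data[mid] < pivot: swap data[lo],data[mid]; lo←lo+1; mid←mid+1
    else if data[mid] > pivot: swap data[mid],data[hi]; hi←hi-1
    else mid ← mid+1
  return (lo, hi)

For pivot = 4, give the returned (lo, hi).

lo=0 mid=0 hi=5
9>4: swap(0,5), hi=4 ⇒ [4, 11, 7, 6, 12, 9]
4=4: mid=1
11>4: swap(1,4), hi=3 ⇒ [4, 12, 7, 6, 11, 9]
12>4: swap(1,3), hi=2 ⇒ [4, 6, 7, 12, 11, 9]
6>4: swap(1,2), hi=1 ⇒ [4, 7, 6, 12, 11, 9]
7>4: swap(1,1), hi=0 ⇒ [4, 7, 6, 12, 11, 9]
done. lo=0 hi=0; data=[4, 7, 6, 12, 11, 9]

(0, 0)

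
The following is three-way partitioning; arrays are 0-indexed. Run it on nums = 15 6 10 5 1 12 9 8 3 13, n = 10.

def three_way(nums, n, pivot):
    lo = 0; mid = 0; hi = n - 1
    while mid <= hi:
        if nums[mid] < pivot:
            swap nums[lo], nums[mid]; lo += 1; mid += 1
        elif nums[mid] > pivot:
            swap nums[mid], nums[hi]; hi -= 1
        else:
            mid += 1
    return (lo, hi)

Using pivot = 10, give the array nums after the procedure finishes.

3 6 5 1 8 9 10 12 13 15

lo=0 mid=0 hi=9
15>10: swap(0,9), hi=8 ⇒ 13 6 10 5 1 12 9 8 3 15
13>10: swap(0,8), hi=7 ⇒ 3 6 10 5 1 12 9 8 13 15
3<10: swap(0,0), lo=1 mid=1 ⇒ 3 6 10 5 1 12 9 8 13 15
6<10: swap(1,1), lo=2 mid=2 ⇒ 3 6 10 5 1 12 9 8 13 15
10=10: mid=3
5<10: swap(2,3), lo=3 mid=4 ⇒ 3 6 5 10 1 12 9 8 13 15
1<10: swap(3,4), lo=4 mid=5 ⇒ 3 6 5 1 10 12 9 8 13 15
12>10: swap(5,7), hi=6 ⇒ 3 6 5 1 10 8 9 12 13 15
8<10: swap(4,5), lo=5 mid=6 ⇒ 3 6 5 1 8 10 9 12 13 15
9<10: swap(5,6), lo=6 mid=7 ⇒ 3 6 5 1 8 9 10 12 13 15
done. lo=6 hi=6; nums=3 6 5 1 8 9 10 12 13 15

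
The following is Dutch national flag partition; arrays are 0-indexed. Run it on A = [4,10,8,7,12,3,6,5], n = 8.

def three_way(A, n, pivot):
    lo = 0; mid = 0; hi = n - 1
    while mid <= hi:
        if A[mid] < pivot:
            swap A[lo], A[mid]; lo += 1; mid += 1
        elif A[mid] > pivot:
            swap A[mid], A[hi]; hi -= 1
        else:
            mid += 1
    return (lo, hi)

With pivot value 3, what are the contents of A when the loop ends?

pivot = 3; lo=0, mid=0, hi=7
A[mid]=4>3: swap A[0],A[7]; hi=6 → [5,10,8,7,12,3,6,4]
A[mid]=5>3: swap A[0],A[6]; hi=5 → [6,10,8,7,12,3,5,4]
A[mid]=6>3: swap A[0],A[5]; hi=4 → [3,10,8,7,12,6,5,4]
A[mid]=3=3: mid=1
A[mid]=10>3: swap A[1],A[4]; hi=3 → [3,12,8,7,10,6,5,4]
A[mid]=12>3: swap A[1],A[3]; hi=2 → [3,7,8,12,10,6,5,4]
A[mid]=7>3: swap A[1],A[2]; hi=1 → [3,8,7,12,10,6,5,4]
A[mid]=8>3: swap A[1],A[1]; hi=0 → [3,8,7,12,10,6,5,4]
end: lo=0, hi=0; A = [3,8,7,12,10,6,5,4]

[3,8,7,12,10,6,5,4]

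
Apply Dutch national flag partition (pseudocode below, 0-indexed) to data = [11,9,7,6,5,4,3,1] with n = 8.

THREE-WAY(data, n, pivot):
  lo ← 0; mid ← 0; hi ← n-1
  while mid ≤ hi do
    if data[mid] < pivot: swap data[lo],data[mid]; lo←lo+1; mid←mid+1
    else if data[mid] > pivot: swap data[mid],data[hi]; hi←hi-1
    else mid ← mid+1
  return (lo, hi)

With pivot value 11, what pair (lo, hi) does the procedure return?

lo=0 mid=0 hi=7
11=11: mid=1
9<11: swap(0,1), lo=1 mid=2 ⇒ [9,11,7,6,5,4,3,1]
7<11: swap(1,2), lo=2 mid=3 ⇒ [9,7,11,6,5,4,3,1]
6<11: swap(2,3), lo=3 mid=4 ⇒ [9,7,6,11,5,4,3,1]
5<11: swap(3,4), lo=4 mid=5 ⇒ [9,7,6,5,11,4,3,1]
4<11: swap(4,5), lo=5 mid=6 ⇒ [9,7,6,5,4,11,3,1]
3<11: swap(5,6), lo=6 mid=7 ⇒ [9,7,6,5,4,3,11,1]
1<11: swap(6,7), lo=7 mid=8 ⇒ [9,7,6,5,4,3,1,11]
done. lo=7 hi=7; data=[9,7,6,5,4,3,1,11]

(7, 7)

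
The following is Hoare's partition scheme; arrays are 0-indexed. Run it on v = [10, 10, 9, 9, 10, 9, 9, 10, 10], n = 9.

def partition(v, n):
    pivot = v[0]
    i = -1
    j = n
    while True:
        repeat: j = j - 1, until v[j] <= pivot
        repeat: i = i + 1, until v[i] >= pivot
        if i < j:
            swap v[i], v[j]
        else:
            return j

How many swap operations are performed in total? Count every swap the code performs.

pivot=10
j stops at 8 (10), i stops at 0 (10); swap ⇒ [10, 10, 9, 9, 10, 9, 9, 10, 10]
j stops at 7 (10), i stops at 1 (10); swap ⇒ [10, 10, 9, 9, 10, 9, 9, 10, 10]
j stops at 6 (9), i stops at 4 (10); swap ⇒ [10, 10, 9, 9, 9, 9, 10, 10, 10]
j stops at 5, i stops at 6; i≥j ⇒ return 5. v=[10, 10, 9, 9, 9, 9, 10, 10, 10]

3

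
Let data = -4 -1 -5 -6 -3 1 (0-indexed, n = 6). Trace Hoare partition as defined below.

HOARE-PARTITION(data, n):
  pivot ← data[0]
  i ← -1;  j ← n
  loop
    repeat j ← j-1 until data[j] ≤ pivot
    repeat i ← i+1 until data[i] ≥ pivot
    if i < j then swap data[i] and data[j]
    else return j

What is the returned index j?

pivot = data[0] = -4; i = -1, j = 6
j→3 (data[3]=-6≤-4), i→0 (data[0]=-4≥-4); i<j, swap → -6 -1 -5 -4 -3 1
j→2 (data[2]=-5≤-4), i→1 (data[1]=-1≥-4); i<j, swap → -6 -5 -1 -4 -3 1
j→1, i→2; i≥j, return j=1. data = -6 -5 -1 -4 -3 1

1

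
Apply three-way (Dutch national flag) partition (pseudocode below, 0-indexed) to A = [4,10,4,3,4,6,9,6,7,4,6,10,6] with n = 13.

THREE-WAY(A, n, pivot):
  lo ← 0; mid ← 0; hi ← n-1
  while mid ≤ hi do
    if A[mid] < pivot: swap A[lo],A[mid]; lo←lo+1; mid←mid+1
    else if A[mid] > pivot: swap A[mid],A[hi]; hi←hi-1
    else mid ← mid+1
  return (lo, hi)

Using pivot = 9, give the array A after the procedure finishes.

[4,6,4,3,4,6,6,7,4,6,9,10,10]

pivot = 9; lo=0, mid=0, hi=12
A[mid]=4<9: swap A[0],A[0]; lo=1,mid=1 → [4,10,4,3,4,6,9,6,7,4,6,10,6]
A[mid]=10>9: swap A[1],A[12]; hi=11 → [4,6,4,3,4,6,9,6,7,4,6,10,10]
A[mid]=6<9: swap A[1],A[1]; lo=2,mid=2 → [4,6,4,3,4,6,9,6,7,4,6,10,10]
A[mid]=4<9: swap A[2],A[2]; lo=3,mid=3 → [4,6,4,3,4,6,9,6,7,4,6,10,10]
A[mid]=3<9: swap A[3],A[3]; lo=4,mid=4 → [4,6,4,3,4,6,9,6,7,4,6,10,10]
A[mid]=4<9: swap A[4],A[4]; lo=5,mid=5 → [4,6,4,3,4,6,9,6,7,4,6,10,10]
A[mid]=6<9: swap A[5],A[5]; lo=6,mid=6 → [4,6,4,3,4,6,9,6,7,4,6,10,10]
A[mid]=9=9: mid=7
A[mid]=6<9: swap A[6],A[7]; lo=7,mid=8 → [4,6,4,3,4,6,6,9,7,4,6,10,10]
A[mid]=7<9: swap A[7],A[8]; lo=8,mid=9 → [4,6,4,3,4,6,6,7,9,4,6,10,10]
A[mid]=4<9: swap A[8],A[9]; lo=9,mid=10 → [4,6,4,3,4,6,6,7,4,9,6,10,10]
A[mid]=6<9: swap A[9],A[10]; lo=10,mid=11 → [4,6,4,3,4,6,6,7,4,6,9,10,10]
A[mid]=10>9: swap A[11],A[11]; hi=10 → [4,6,4,3,4,6,6,7,4,6,9,10,10]
end: lo=10, hi=10; A = [4,6,4,3,4,6,6,7,4,6,9,10,10]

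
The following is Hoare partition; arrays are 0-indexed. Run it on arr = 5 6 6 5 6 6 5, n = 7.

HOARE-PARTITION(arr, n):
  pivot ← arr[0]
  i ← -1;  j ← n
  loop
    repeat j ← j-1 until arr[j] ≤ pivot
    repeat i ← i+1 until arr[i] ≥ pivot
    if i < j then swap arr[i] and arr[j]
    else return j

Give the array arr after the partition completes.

pivot = arr[0] = 5; i = -1, j = 7
j→6 (arr[6]=5≤5), i→0 (arr[0]=5≥5); i<j, swap → 5 6 6 5 6 6 5
j→3 (arr[3]=5≤5), i→1 (arr[1]=6≥5); i<j, swap → 5 5 6 6 6 6 5
j→1, i→2; i≥j, return j=1. arr = 5 5 6 6 6 6 5

5 5 6 6 6 6 5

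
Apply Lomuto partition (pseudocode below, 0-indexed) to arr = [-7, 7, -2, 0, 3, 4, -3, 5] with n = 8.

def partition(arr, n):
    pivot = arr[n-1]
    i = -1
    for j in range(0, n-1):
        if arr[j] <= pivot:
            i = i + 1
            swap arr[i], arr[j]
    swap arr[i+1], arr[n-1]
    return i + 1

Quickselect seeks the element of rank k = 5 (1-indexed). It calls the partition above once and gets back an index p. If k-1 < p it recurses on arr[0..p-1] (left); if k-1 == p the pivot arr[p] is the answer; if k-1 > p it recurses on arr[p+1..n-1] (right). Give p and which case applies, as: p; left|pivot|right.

6; left

pivot=5, i=-1
j=0: -7≤5, i=0, swap(0,0) ⇒ [-7, 7, -2, 0, 3, 4, -3, 5]
j=1: 7>5, skip
j=2: -2≤5, i=1, swap(1,2) ⇒ [-7, -2, 7, 0, 3, 4, -3, 5]
j=3: 0≤5, i=2, swap(2,3) ⇒ [-7, -2, 0, 7, 3, 4, -3, 5]
j=4: 3≤5, i=3, swap(3,4) ⇒ [-7, -2, 0, 3, 7, 4, -3, 5]
j=5: 4≤5, i=4, swap(4,5) ⇒ [-7, -2, 0, 3, 4, 7, -3, 5]
j=6: -3≤5, i=5, swap(5,6) ⇒ [-7, -2, 0, 3, 4, -3, 7, 5]
swap(6,7) ⇒ [-7, -2, 0, 3, 4, -3, 5, 7]; return 6
p = 6; k-1 = 4 < 6 ⇒ left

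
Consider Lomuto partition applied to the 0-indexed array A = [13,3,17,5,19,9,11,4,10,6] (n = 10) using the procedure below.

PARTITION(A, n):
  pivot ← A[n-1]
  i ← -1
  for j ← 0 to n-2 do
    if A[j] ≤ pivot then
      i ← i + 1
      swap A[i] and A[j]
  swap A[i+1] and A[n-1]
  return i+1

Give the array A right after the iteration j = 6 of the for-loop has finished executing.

pivot = A[9] = 6; i = -1
j=0: A[0]=13 > 6 → no swap
j=1: A[1]=3 ≤ 6 → i=0, swap A[0],A[1] → [3,13,17,5,19,9,11,4,10,6]
j=2: A[2]=17 > 6 → no swap
j=3: A[3]=5 ≤ 6 → i=1, swap A[1],A[3] → [3,5,17,13,19,9,11,4,10,6]
j=4: A[4]=19 > 6 → no swap
j=5: A[5]=9 > 6 → no swap
j=6: A[6]=11 > 6 → no swap
(after j=6) A = [3,5,17,13,19,9,11,4,10,6]

[3,5,17,13,19,9,11,4,10,6]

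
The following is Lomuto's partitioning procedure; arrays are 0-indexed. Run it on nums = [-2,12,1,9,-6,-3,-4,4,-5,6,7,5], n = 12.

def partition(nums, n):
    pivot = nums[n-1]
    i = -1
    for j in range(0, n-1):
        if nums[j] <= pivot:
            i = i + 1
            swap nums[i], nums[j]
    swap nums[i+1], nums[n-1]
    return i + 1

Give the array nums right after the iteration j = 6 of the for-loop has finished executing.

[-2,1,-6,-3,-4,9,12,4,-5,6,7,5]

pivot=5, i=-1
j=0: -2≤5, i=0, swap(0,0) ⇒ [-2,12,1,9,-6,-3,-4,4,-5,6,7,5]
j=1: 12>5, skip
j=2: 1≤5, i=1, swap(1,2) ⇒ [-2,1,12,9,-6,-3,-4,4,-5,6,7,5]
j=3: 9>5, skip
j=4: -6≤5, i=2, swap(2,4) ⇒ [-2,1,-6,9,12,-3,-4,4,-5,6,7,5]
j=5: -3≤5, i=3, swap(3,5) ⇒ [-2,1,-6,-3,12,9,-4,4,-5,6,7,5]
j=6: -4≤5, i=4, swap(4,6) ⇒ [-2,1,-6,-3,-4,9,12,4,-5,6,7,5]
(after j=6) nums = [-2,1,-6,-3,-4,9,12,4,-5,6,7,5]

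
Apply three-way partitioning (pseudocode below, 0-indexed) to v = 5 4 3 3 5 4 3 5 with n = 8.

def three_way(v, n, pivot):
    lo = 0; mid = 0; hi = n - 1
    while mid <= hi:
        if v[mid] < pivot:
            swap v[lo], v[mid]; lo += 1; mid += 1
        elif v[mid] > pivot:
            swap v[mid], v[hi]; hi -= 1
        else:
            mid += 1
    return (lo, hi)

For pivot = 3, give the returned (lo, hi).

lo=0 mid=0 hi=7
5>3: swap(0,7), hi=6 ⇒ 5 4 3 3 5 4 3 5
5>3: swap(0,6), hi=5 ⇒ 3 4 3 3 5 4 5 5
3=3: mid=1
4>3: swap(1,5), hi=4 ⇒ 3 4 3 3 5 4 5 5
4>3: swap(1,4), hi=3 ⇒ 3 5 3 3 4 4 5 5
5>3: swap(1,3), hi=2 ⇒ 3 3 3 5 4 4 5 5
3=3: mid=2
3=3: mid=3
done. lo=0 hi=2; v=3 3 3 5 4 4 5 5

(0, 2)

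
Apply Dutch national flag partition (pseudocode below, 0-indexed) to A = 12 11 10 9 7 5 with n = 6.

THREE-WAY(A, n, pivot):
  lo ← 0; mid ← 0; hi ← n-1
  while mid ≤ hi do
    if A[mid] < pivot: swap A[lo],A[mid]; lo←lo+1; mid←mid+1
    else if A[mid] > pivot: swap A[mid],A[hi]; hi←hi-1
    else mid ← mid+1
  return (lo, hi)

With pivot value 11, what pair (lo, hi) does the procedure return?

(4, 4)

pivot = 11; lo=0, mid=0, hi=5
A[mid]=12>11: swap A[0],A[5]; hi=4 → 5 11 10 9 7 12
A[mid]=5<11: swap A[0],A[0]; lo=1,mid=1 → 5 11 10 9 7 12
A[mid]=11=11: mid=2
A[mid]=10<11: swap A[1],A[2]; lo=2,mid=3 → 5 10 11 9 7 12
A[mid]=9<11: swap A[2],A[3]; lo=3,mid=4 → 5 10 9 11 7 12
A[mid]=7<11: swap A[3],A[4]; lo=4,mid=5 → 5 10 9 7 11 12
end: lo=4, hi=4; A = 5 10 9 7 11 12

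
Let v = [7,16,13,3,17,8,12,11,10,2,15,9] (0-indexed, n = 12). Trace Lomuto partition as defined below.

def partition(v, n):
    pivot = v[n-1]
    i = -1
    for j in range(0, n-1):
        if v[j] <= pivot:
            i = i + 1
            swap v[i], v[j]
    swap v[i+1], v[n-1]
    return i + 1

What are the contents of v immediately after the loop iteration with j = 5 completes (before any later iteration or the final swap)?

[7,3,8,16,17,13,12,11,10,2,15,9]

pivot=9, i=-1
j=0: 7≤9, i=0, swap(0,0) ⇒ [7,16,13,3,17,8,12,11,10,2,15,9]
j=1: 16>9, skip
j=2: 13>9, skip
j=3: 3≤9, i=1, swap(1,3) ⇒ [7,3,13,16,17,8,12,11,10,2,15,9]
j=4: 17>9, skip
j=5: 8≤9, i=2, swap(2,5) ⇒ [7,3,8,16,17,13,12,11,10,2,15,9]
(after j=5) v = [7,3,8,16,17,13,12,11,10,2,15,9]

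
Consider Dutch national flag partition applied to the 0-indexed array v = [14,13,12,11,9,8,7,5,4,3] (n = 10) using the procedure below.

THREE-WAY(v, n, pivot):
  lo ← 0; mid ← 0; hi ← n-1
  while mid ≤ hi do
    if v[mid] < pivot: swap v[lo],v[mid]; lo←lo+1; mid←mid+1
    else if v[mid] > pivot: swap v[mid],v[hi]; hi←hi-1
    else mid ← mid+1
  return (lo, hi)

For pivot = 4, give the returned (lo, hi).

pivot = 4; lo=0, mid=0, hi=9
v[mid]=14>4: swap v[0],v[9]; hi=8 → [3,13,12,11,9,8,7,5,4,14]
v[mid]=3<4: swap v[0],v[0]; lo=1,mid=1 → [3,13,12,11,9,8,7,5,4,14]
v[mid]=13>4: swap v[1],v[8]; hi=7 → [3,4,12,11,9,8,7,5,13,14]
v[mid]=4=4: mid=2
v[mid]=12>4: swap v[2],v[7]; hi=6 → [3,4,5,11,9,8,7,12,13,14]
v[mid]=5>4: swap v[2],v[6]; hi=5 → [3,4,7,11,9,8,5,12,13,14]
v[mid]=7>4: swap v[2],v[5]; hi=4 → [3,4,8,11,9,7,5,12,13,14]
v[mid]=8>4: swap v[2],v[4]; hi=3 → [3,4,9,11,8,7,5,12,13,14]
v[mid]=9>4: swap v[2],v[3]; hi=2 → [3,4,11,9,8,7,5,12,13,14]
v[mid]=11>4: swap v[2],v[2]; hi=1 → [3,4,11,9,8,7,5,12,13,14]
end: lo=1, hi=1; v = [3,4,11,9,8,7,5,12,13,14]

(1, 1)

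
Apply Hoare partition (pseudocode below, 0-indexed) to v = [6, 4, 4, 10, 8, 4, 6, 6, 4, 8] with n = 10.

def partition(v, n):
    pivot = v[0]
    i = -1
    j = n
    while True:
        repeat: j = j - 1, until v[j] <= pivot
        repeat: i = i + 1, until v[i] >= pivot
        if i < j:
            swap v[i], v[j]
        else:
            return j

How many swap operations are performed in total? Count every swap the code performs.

pivot = v[0] = 6; i = -1, j = 10
j→8 (v[8]=4≤6), i→0 (v[0]=6≥6); i<j, swap → [4, 4, 4, 10, 8, 4, 6, 6, 6, 8]
j→7 (v[7]=6≤6), i→3 (v[3]=10≥6); i<j, swap → [4, 4, 4, 6, 8, 4, 6, 10, 6, 8]
j→6 (v[6]=6≤6), i→4 (v[4]=8≥6); i<j, swap → [4, 4, 4, 6, 6, 4, 8, 10, 6, 8]
j→5, i→6; i≥j, return j=5. v = [4, 4, 4, 6, 6, 4, 8, 10, 6, 8]

3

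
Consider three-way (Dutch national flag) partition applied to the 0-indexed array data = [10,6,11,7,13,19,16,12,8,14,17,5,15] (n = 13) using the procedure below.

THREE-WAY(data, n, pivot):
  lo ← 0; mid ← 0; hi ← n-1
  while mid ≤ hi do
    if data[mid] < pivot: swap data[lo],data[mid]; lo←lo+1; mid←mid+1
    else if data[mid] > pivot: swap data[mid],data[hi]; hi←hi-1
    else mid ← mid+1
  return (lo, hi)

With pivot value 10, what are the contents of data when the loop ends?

pivot = 10; lo=0, mid=0, hi=12
data[mid]=10=10: mid=1
data[mid]=6<10: swap data[0],data[1]; lo=1,mid=2 → [6,10,11,7,13,19,16,12,8,14,17,5,15]
data[mid]=11>10: swap data[2],data[12]; hi=11 → [6,10,15,7,13,19,16,12,8,14,17,5,11]
data[mid]=15>10: swap data[2],data[11]; hi=10 → [6,10,5,7,13,19,16,12,8,14,17,15,11]
data[mid]=5<10: swap data[1],data[2]; lo=2,mid=3 → [6,5,10,7,13,19,16,12,8,14,17,15,11]
data[mid]=7<10: swap data[2],data[3]; lo=3,mid=4 → [6,5,7,10,13,19,16,12,8,14,17,15,11]
data[mid]=13>10: swap data[4],data[10]; hi=9 → [6,5,7,10,17,19,16,12,8,14,13,15,11]
data[mid]=17>10: swap data[4],data[9]; hi=8 → [6,5,7,10,14,19,16,12,8,17,13,15,11]
data[mid]=14>10: swap data[4],data[8]; hi=7 → [6,5,7,10,8,19,16,12,14,17,13,15,11]
data[mid]=8<10: swap data[3],data[4]; lo=4,mid=5 → [6,5,7,8,10,19,16,12,14,17,13,15,11]
data[mid]=19>10: swap data[5],data[7]; hi=6 → [6,5,7,8,10,12,16,19,14,17,13,15,11]
data[mid]=12>10: swap data[5],data[6]; hi=5 → [6,5,7,8,10,16,12,19,14,17,13,15,11]
data[mid]=16>10: swap data[5],data[5]; hi=4 → [6,5,7,8,10,16,12,19,14,17,13,15,11]
end: lo=4, hi=4; data = [6,5,7,8,10,16,12,19,14,17,13,15,11]

[6,5,7,8,10,16,12,19,14,17,13,15,11]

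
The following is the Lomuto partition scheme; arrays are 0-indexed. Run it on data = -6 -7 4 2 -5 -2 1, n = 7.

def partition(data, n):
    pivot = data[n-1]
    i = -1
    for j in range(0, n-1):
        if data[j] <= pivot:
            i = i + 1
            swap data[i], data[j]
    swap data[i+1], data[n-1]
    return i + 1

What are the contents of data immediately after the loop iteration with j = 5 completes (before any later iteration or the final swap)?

pivot = data[6] = 1; i = -1
j=0: data[0]=-6 ≤ 1 → i=0, swap data[0],data[0] (no change) → -6 -7 4 2 -5 -2 1
j=1: data[1]=-7 ≤ 1 → i=1, swap data[1],data[1] (no change) → -6 -7 4 2 -5 -2 1
j=2: data[2]=4 > 1 → no swap
j=3: data[3]=2 > 1 → no swap
j=4: data[4]=-5 ≤ 1 → i=2, swap data[2],data[4] → -6 -7 -5 2 4 -2 1
j=5: data[5]=-2 ≤ 1 → i=3, swap data[3],data[5] → -6 -7 -5 -2 4 2 1
(after j=5) data = -6 -7 -5 -2 4 2 1

-6 -7 -5 -2 4 2 1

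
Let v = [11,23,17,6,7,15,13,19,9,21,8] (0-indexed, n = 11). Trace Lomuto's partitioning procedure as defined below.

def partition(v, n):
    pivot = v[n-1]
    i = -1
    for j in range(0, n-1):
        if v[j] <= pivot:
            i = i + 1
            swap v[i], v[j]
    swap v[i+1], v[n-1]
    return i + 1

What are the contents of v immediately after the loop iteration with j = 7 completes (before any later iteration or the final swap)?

pivot = v[10] = 8; i = -1
j=0: v[0]=11 > 8 → no swap
j=1: v[1]=23 > 8 → no swap
j=2: v[2]=17 > 8 → no swap
j=3: v[3]=6 ≤ 8 → i=0, swap v[0],v[3] → [6,23,17,11,7,15,13,19,9,21,8]
j=4: v[4]=7 ≤ 8 → i=1, swap v[1],v[4] → [6,7,17,11,23,15,13,19,9,21,8]
j=5: v[5]=15 > 8 → no swap
j=6: v[6]=13 > 8 → no swap
j=7: v[7]=19 > 8 → no swap
(after j=7) v = [6,7,17,11,23,15,13,19,9,21,8]

[6,7,17,11,23,15,13,19,9,21,8]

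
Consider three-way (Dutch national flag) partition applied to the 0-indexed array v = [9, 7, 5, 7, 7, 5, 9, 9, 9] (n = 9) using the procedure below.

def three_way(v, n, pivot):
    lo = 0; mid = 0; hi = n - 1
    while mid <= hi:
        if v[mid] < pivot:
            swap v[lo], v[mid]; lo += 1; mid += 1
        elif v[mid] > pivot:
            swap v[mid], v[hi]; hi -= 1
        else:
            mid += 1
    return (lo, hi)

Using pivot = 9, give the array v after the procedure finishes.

[7, 5, 7, 7, 5, 9, 9, 9, 9]

pivot = 9; lo=0, mid=0, hi=8
v[mid]=9=9: mid=1
v[mid]=7<9: swap v[0],v[1]; lo=1,mid=2 → [7, 9, 5, 7, 7, 5, 9, 9, 9]
v[mid]=5<9: swap v[1],v[2]; lo=2,mid=3 → [7, 5, 9, 7, 7, 5, 9, 9, 9]
v[mid]=7<9: swap v[2],v[3]; lo=3,mid=4 → [7, 5, 7, 9, 7, 5, 9, 9, 9]
v[mid]=7<9: swap v[3],v[4]; lo=4,mid=5 → [7, 5, 7, 7, 9, 5, 9, 9, 9]
v[mid]=5<9: swap v[4],v[5]; lo=5,mid=6 → [7, 5, 7, 7, 5, 9, 9, 9, 9]
v[mid]=9=9: mid=7
v[mid]=9=9: mid=8
v[mid]=9=9: mid=9
end: lo=5, hi=8; v = [7, 5, 7, 7, 5, 9, 9, 9, 9]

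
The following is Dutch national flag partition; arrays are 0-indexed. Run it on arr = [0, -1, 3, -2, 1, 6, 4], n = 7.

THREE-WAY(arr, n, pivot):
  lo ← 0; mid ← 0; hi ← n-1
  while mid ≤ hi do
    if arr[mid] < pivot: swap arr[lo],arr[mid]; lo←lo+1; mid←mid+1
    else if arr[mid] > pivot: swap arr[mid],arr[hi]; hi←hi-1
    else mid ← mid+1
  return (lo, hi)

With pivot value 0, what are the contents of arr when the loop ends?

lo=0 mid=0 hi=6
0=0: mid=1
-1<0: swap(0,1), lo=1 mid=2 ⇒ [-1, 0, 3, -2, 1, 6, 4]
3>0: swap(2,6), hi=5 ⇒ [-1, 0, 4, -2, 1, 6, 3]
4>0: swap(2,5), hi=4 ⇒ [-1, 0, 6, -2, 1, 4, 3]
6>0: swap(2,4), hi=3 ⇒ [-1, 0, 1, -2, 6, 4, 3]
1>0: swap(2,3), hi=2 ⇒ [-1, 0, -2, 1, 6, 4, 3]
-2<0: swap(1,2), lo=2 mid=3 ⇒ [-1, -2, 0, 1, 6, 4, 3]
done. lo=2 hi=2; arr=[-1, -2, 0, 1, 6, 4, 3]

[-1, -2, 0, 1, 6, 4, 3]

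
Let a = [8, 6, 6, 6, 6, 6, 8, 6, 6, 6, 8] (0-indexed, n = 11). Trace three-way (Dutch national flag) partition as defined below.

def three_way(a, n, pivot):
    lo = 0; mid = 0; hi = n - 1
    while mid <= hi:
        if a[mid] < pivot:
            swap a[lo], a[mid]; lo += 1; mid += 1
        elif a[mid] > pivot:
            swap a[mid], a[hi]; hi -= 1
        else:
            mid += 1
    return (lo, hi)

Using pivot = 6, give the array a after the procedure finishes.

lo=0 mid=0 hi=10
8>6: swap(0,10), hi=9 ⇒ [8, 6, 6, 6, 6, 6, 8, 6, 6, 6, 8]
8>6: swap(0,9), hi=8 ⇒ [6, 6, 6, 6, 6, 6, 8, 6, 6, 8, 8]
6=6: mid=1
6=6: mid=2
6=6: mid=3
6=6: mid=4
6=6: mid=5
6=6: mid=6
8>6: swap(6,8), hi=7 ⇒ [6, 6, 6, 6, 6, 6, 6, 6, 8, 8, 8]
6=6: mid=7
6=6: mid=8
done. lo=0 hi=7; a=[6, 6, 6, 6, 6, 6, 6, 6, 8, 8, 8]

[6, 6, 6, 6, 6, 6, 6, 6, 8, 8, 8]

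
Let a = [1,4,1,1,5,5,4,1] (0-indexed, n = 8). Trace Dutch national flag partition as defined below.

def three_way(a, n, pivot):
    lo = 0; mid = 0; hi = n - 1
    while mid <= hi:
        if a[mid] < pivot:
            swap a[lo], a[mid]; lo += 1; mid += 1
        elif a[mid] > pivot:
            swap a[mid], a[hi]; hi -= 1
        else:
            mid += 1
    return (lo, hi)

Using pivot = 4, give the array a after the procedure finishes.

[1,1,1,1,4,4,5,5]

lo=0 mid=0 hi=7
1<4: swap(0,0), lo=1 mid=1 ⇒ [1,4,1,1,5,5,4,1]
4=4: mid=2
1<4: swap(1,2), lo=2 mid=3 ⇒ [1,1,4,1,5,5,4,1]
1<4: swap(2,3), lo=3 mid=4 ⇒ [1,1,1,4,5,5,4,1]
5>4: swap(4,7), hi=6 ⇒ [1,1,1,4,1,5,4,5]
1<4: swap(3,4), lo=4 mid=5 ⇒ [1,1,1,1,4,5,4,5]
5>4: swap(5,6), hi=5 ⇒ [1,1,1,1,4,4,5,5]
4=4: mid=6
done. lo=4 hi=5; a=[1,1,1,1,4,4,5,5]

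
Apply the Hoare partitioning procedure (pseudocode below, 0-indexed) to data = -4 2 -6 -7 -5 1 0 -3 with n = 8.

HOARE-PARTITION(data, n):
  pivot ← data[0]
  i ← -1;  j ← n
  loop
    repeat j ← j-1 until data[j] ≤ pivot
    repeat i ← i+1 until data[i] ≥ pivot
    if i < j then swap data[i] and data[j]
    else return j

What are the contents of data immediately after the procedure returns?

-5 -7 -6 2 -4 1 0 -3

pivot = data[0] = -4; i = -1, j = 8
j→4 (data[4]=-5≤-4), i→0 (data[0]=-4≥-4); i<j, swap → -5 2 -6 -7 -4 1 0 -3
j→3 (data[3]=-7≤-4), i→1 (data[1]=2≥-4); i<j, swap → -5 -7 -6 2 -4 1 0 -3
j→2, i→3; i≥j, return j=2. data = -5 -7 -6 2 -4 1 0 -3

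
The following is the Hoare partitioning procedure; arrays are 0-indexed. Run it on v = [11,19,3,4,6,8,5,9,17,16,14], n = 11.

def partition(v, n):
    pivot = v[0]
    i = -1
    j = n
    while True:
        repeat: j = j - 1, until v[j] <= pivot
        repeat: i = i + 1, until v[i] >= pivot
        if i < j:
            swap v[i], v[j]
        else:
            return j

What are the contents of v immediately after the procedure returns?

pivot=11
j stops at 7 (9), i stops at 0 (11); swap ⇒ [9,19,3,4,6,8,5,11,17,16,14]
j stops at 6 (5), i stops at 1 (19); swap ⇒ [9,5,3,4,6,8,19,11,17,16,14]
j stops at 5, i stops at 6; i≥j ⇒ return 5. v=[9,5,3,4,6,8,19,11,17,16,14]

[9,5,3,4,6,8,19,11,17,16,14]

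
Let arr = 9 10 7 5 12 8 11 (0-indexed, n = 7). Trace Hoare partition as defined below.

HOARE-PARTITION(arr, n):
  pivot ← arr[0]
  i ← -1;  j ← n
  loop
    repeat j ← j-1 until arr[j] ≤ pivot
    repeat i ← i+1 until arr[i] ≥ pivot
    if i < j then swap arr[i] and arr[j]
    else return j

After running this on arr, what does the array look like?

pivot = arr[0] = 9; i = -1, j = 7
j→5 (arr[5]=8≤9), i→0 (arr[0]=9≥9); i<j, swap → 8 10 7 5 12 9 11
j→3 (arr[3]=5≤9), i→1 (arr[1]=10≥9); i<j, swap → 8 5 7 10 12 9 11
j→2, i→3; i≥j, return j=2. arr = 8 5 7 10 12 9 11

8 5 7 10 12 9 11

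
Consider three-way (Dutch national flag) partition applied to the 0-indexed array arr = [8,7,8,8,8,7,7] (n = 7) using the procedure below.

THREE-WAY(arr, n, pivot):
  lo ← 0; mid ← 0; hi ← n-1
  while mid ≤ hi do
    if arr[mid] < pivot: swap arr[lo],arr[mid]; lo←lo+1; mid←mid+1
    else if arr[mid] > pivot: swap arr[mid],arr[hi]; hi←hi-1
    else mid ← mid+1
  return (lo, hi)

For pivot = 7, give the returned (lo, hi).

(0, 2)

pivot = 7; lo=0, mid=0, hi=6
arr[mid]=8>7: swap arr[0],arr[6]; hi=5 → [7,7,8,8,8,7,8]
arr[mid]=7=7: mid=1
arr[mid]=7=7: mid=2
arr[mid]=8>7: swap arr[2],arr[5]; hi=4 → [7,7,7,8,8,8,8]
arr[mid]=7=7: mid=3
arr[mid]=8>7: swap arr[3],arr[4]; hi=3 → [7,7,7,8,8,8,8]
arr[mid]=8>7: swap arr[3],arr[3]; hi=2 → [7,7,7,8,8,8,8]
end: lo=0, hi=2; arr = [7,7,7,8,8,8,8]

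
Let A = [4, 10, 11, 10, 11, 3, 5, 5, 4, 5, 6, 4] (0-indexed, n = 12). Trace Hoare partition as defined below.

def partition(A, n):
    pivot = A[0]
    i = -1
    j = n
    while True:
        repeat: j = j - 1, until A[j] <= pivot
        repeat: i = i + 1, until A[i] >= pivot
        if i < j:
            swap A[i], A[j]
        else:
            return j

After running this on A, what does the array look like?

[4, 4, 3, 10, 11, 11, 5, 5, 10, 5, 6, 4]

pivot = A[0] = 4; i = -1, j = 12
j→11 (A[11]=4≤4), i→0 (A[0]=4≥4); i<j, swap → [4, 10, 11, 10, 11, 3, 5, 5, 4, 5, 6, 4]
j→8 (A[8]=4≤4), i→1 (A[1]=10≥4); i<j, swap → [4, 4, 11, 10, 11, 3, 5, 5, 10, 5, 6, 4]
j→5 (A[5]=3≤4), i→2 (A[2]=11≥4); i<j, swap → [4, 4, 3, 10, 11, 11, 5, 5, 10, 5, 6, 4]
j→2, i→3; i≥j, return j=2. A = [4, 4, 3, 10, 11, 11, 5, 5, 10, 5, 6, 4]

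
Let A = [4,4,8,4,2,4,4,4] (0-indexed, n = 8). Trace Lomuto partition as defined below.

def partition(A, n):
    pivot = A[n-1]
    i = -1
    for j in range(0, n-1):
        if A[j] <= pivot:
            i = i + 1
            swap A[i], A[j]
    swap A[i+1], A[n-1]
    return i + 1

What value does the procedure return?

6

pivot = A[7] = 4; i = -1
j=0: A[0]=4 ≤ 4 → i=0, swap A[0],A[0] (no change) → [4,4,8,4,2,4,4,4]
j=1: A[1]=4 ≤ 4 → i=1, swap A[1],A[1] (no change) → [4,4,8,4,2,4,4,4]
j=2: A[2]=8 > 4 → no swap
j=3: A[3]=4 ≤ 4 → i=2, swap A[2],A[3] → [4,4,4,8,2,4,4,4]
j=4: A[4]=2 ≤ 4 → i=3, swap A[3],A[4] → [4,4,4,2,8,4,4,4]
j=5: A[5]=4 ≤ 4 → i=4, swap A[4],A[5] → [4,4,4,2,4,8,4,4]
j=6: A[6]=4 ≤ 4 → i=5, swap A[5],A[6] → [4,4,4,2,4,4,8,4]
final swap A[6],A[7] → [4,4,4,2,4,4,4,8]; return 6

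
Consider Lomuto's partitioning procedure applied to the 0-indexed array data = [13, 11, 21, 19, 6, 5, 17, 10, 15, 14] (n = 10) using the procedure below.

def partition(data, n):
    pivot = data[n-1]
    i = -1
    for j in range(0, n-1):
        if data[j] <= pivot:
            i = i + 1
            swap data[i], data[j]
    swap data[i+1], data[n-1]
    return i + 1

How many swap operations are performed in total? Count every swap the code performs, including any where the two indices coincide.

6

pivot = data[9] = 14; i = -1
j=0: data[0]=13 ≤ 14 → i=0, swap data[0],data[0] (no change) → [13, 11, 21, 19, 6, 5, 17, 10, 15, 14]
j=1: data[1]=11 ≤ 14 → i=1, swap data[1],data[1] (no change) → [13, 11, 21, 19, 6, 5, 17, 10, 15, 14]
j=2: data[2]=21 > 14 → no swap
j=3: data[3]=19 > 14 → no swap
j=4: data[4]=6 ≤ 14 → i=2, swap data[2],data[4] → [13, 11, 6, 19, 21, 5, 17, 10, 15, 14]
j=5: data[5]=5 ≤ 14 → i=3, swap data[3],data[5] → [13, 11, 6, 5, 21, 19, 17, 10, 15, 14]
j=6: data[6]=17 > 14 → no swap
j=7: data[7]=10 ≤ 14 → i=4, swap data[4],data[7] → [13, 11, 6, 5, 10, 19, 17, 21, 15, 14]
j=8: data[8]=15 > 14 → no swap
final swap data[5],data[9] → [13, 11, 6, 5, 10, 14, 17, 21, 15, 19]; return 5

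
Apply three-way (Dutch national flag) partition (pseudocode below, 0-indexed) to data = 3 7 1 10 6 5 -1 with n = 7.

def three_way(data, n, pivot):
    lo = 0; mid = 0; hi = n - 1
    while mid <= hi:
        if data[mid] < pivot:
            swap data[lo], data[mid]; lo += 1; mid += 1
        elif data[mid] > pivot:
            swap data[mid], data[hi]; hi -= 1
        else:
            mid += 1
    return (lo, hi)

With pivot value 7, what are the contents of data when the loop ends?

lo=0 mid=0 hi=6
3<7: swap(0,0), lo=1 mid=1 ⇒ 3 7 1 10 6 5 -1
7=7: mid=2
1<7: swap(1,2), lo=2 mid=3 ⇒ 3 1 7 10 6 5 -1
10>7: swap(3,6), hi=5 ⇒ 3 1 7 -1 6 5 10
-1<7: swap(2,3), lo=3 mid=4 ⇒ 3 1 -1 7 6 5 10
6<7: swap(3,4), lo=4 mid=5 ⇒ 3 1 -1 6 7 5 10
5<7: swap(4,5), lo=5 mid=6 ⇒ 3 1 -1 6 5 7 10
done. lo=5 hi=5; data=3 1 -1 6 5 7 10

3 1 -1 6 5 7 10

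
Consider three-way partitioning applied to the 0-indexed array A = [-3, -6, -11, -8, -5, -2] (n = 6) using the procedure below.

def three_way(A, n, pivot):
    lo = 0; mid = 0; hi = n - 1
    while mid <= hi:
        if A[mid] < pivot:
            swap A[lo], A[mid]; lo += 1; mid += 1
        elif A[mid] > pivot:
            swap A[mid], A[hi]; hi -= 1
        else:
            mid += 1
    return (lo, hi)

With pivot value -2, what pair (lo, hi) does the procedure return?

(5, 5)

pivot = -2; lo=0, mid=0, hi=5
A[mid]=-3<-2: swap A[0],A[0]; lo=1,mid=1 → [-3, -6, -11, -8, -5, -2]
A[mid]=-6<-2: swap A[1],A[1]; lo=2,mid=2 → [-3, -6, -11, -8, -5, -2]
A[mid]=-11<-2: swap A[2],A[2]; lo=3,mid=3 → [-3, -6, -11, -8, -5, -2]
A[mid]=-8<-2: swap A[3],A[3]; lo=4,mid=4 → [-3, -6, -11, -8, -5, -2]
A[mid]=-5<-2: swap A[4],A[4]; lo=5,mid=5 → [-3, -6, -11, -8, -5, -2]
A[mid]=-2=-2: mid=6
end: lo=5, hi=5; A = [-3, -6, -11, -8, -5, -2]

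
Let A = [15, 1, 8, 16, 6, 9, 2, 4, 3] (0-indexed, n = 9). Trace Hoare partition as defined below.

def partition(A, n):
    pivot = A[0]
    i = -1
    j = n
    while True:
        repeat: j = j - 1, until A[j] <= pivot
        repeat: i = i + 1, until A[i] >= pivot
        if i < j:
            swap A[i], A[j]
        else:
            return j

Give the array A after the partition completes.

[3, 1, 8, 4, 6, 9, 2, 16, 15]

pivot = A[0] = 15; i = -1, j = 9
j→8 (A[8]=3≤15), i→0 (A[0]=15≥15); i<j, swap → [3, 1, 8, 16, 6, 9, 2, 4, 15]
j→7 (A[7]=4≤15), i→3 (A[3]=16≥15); i<j, swap → [3, 1, 8, 4, 6, 9, 2, 16, 15]
j→6, i→7; i≥j, return j=6. A = [3, 1, 8, 4, 6, 9, 2, 16, 15]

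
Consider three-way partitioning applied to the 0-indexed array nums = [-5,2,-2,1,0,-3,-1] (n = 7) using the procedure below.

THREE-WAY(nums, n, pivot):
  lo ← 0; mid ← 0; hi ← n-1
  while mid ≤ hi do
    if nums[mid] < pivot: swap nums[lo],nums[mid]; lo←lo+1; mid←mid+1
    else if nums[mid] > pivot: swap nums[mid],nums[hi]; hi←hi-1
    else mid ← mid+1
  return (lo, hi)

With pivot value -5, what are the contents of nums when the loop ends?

[-5,-2,1,0,-3,-1,2]

pivot = -5; lo=0, mid=0, hi=6
nums[mid]=-5=-5: mid=1
nums[mid]=2>-5: swap nums[1],nums[6]; hi=5 → [-5,-1,-2,1,0,-3,2]
nums[mid]=-1>-5: swap nums[1],nums[5]; hi=4 → [-5,-3,-2,1,0,-1,2]
nums[mid]=-3>-5: swap nums[1],nums[4]; hi=3 → [-5,0,-2,1,-3,-1,2]
nums[mid]=0>-5: swap nums[1],nums[3]; hi=2 → [-5,1,-2,0,-3,-1,2]
nums[mid]=1>-5: swap nums[1],nums[2]; hi=1 → [-5,-2,1,0,-3,-1,2]
nums[mid]=-2>-5: swap nums[1],nums[1]; hi=0 → [-5,-2,1,0,-3,-1,2]
end: lo=0, hi=0; nums = [-5,-2,1,0,-3,-1,2]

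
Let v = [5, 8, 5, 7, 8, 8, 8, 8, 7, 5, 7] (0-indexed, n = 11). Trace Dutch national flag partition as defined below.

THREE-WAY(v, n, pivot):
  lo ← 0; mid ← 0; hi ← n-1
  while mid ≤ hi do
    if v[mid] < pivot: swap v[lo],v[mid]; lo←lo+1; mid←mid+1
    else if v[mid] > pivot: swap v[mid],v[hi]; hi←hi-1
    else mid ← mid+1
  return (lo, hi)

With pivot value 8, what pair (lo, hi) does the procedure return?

lo=0 mid=0 hi=10
5<8: swap(0,0), lo=1 mid=1 ⇒ [5, 8, 5, 7, 8, 8, 8, 8, 7, 5, 7]
8=8: mid=2
5<8: swap(1,2), lo=2 mid=3 ⇒ [5, 5, 8, 7, 8, 8, 8, 8, 7, 5, 7]
7<8: swap(2,3), lo=3 mid=4 ⇒ [5, 5, 7, 8, 8, 8, 8, 8, 7, 5, 7]
8=8: mid=5
8=8: mid=6
8=8: mid=7
8=8: mid=8
7<8: swap(3,8), lo=4 mid=9 ⇒ [5, 5, 7, 7, 8, 8, 8, 8, 8, 5, 7]
5<8: swap(4,9), lo=5 mid=10 ⇒ [5, 5, 7, 7, 5, 8, 8, 8, 8, 8, 7]
7<8: swap(5,10), lo=6 mid=11 ⇒ [5, 5, 7, 7, 5, 7, 8, 8, 8, 8, 8]
done. lo=6 hi=10; v=[5, 5, 7, 7, 5, 7, 8, 8, 8, 8, 8]

(6, 10)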